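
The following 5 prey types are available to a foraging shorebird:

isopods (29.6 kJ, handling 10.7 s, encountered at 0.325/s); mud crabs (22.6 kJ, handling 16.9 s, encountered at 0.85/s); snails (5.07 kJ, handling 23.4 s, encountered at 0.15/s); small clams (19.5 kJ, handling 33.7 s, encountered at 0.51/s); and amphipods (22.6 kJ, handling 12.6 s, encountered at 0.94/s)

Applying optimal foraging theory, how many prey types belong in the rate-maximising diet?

E/h in descending order: isopods 2.77, amphipods 1.79, mud crabs 1.34, small clams 0.579, snails 0.217 kJ/s. The optimal diet is the largest prefix of this list for which every included type satisfies E_i/h_i > R on the types above it.
Rate on top 1: 2.149. amphipods: 1.79 < 2.149 → exclude; stop.
Optimal diet: isopods — 1 of 5 types.

1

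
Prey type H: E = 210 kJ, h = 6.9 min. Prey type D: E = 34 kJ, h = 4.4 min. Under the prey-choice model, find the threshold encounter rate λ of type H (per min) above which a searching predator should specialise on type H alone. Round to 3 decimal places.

0.049 per min

Drop type D once their profitability E₂/h₂ falls below the rate achievable on type H alone: E₂/h₂ = λE₁/(1 + λh₁).
Solve for λ: λE₁h₂ = E₂(1 + λh₁) → λ(E₁h₂ − E₂h₁) = E₂ → λ = E₂/(E₁h₂ − E₂h₁).
λ = 34/(210×4.4 − 34×6.9) = 34/689.4 = 0.04932 per min.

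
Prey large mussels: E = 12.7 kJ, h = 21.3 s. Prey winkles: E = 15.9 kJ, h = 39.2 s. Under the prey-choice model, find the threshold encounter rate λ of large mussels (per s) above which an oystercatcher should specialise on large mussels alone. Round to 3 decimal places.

Drop winkles once their profitability E₂/h₂ falls below the rate achievable on large mussels alone: E₂/h₂ = λE₁/(1 + λh₁).
Solve for λ: λE₁h₂ = E₂(1 + λh₁) → λ(E₁h₂ − E₂h₁) = E₂ → λ = E₂/(E₁h₂ − E₂h₁).
λ = 15.9/(12.7×39.2 − 15.9×21.3) = 15.9/159.2 = 0.09989 per s.

0.100 per s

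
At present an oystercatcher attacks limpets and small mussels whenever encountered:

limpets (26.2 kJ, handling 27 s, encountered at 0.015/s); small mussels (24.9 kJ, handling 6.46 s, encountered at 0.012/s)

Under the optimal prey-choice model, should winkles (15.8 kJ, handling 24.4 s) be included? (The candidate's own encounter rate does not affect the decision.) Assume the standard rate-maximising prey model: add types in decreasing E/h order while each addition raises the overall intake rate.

Yes

On limpets and small mussels alone, R = ΣλE/(1+Σλh) = 0.6918/1.483 = 0.4666 kJ/s.
winkles: E/h = 15.8/24.4 = 0.6475 kJ/s.
0.6475 > 0.4666, so adding winkles raises the average — include it.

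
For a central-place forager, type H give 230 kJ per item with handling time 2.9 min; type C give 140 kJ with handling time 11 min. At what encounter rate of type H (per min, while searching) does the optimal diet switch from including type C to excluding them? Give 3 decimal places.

Drop type C once their profitability E₂/h₂ falls below the rate achievable on type H alone: E₂/h₂ = λE₁/(1 + λh₁).
Solve for λ: λE₁h₂ = E₂(1 + λh₁) → λ(E₁h₂ − E₂h₁) = E₂ → λ = E₂/(E₁h₂ − E₂h₁).
λ = 140/(230×11 − 140×2.9) = 140/2124 = 0.06591 per min.

0.066 per min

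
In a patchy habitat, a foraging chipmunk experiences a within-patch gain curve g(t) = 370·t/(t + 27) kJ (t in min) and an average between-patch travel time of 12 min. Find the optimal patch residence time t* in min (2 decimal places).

18.00 min

By the marginal value theorem, leave when the instantaneous gain rate g'(t) equals the habitat-wide average g(t)/(T + t).
g'(t) = 370·27/(t + 27)². Setting 370·27/(t+27)² = 370t/[(t+27)(12+t)] gives 27(12+t) = t(t+27), so t² = 27×12 = 324.
t* = √324 = 18 min.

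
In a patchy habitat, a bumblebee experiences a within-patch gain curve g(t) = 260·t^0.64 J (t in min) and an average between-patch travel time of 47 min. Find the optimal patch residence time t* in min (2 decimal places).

83.56 min

Optimal t* satisfies g'(t*) = g(t*)/(T + t*).
g'(t) = 0.64·260·t^-0.36. Setting 0.64·260·t^-0.36 = 260·t^0.64/(47+t) gives 0.64(47+t) = t, so 0.36·t = 0.64×47.
t* = 0.64×47/0.36 = 83.56 min.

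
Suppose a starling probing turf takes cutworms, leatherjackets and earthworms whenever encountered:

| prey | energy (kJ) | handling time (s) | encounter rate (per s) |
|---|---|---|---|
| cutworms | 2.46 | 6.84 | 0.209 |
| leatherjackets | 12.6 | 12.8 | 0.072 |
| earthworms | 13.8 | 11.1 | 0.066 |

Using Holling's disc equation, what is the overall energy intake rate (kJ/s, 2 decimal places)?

0.57 kJ/s

R = (0.209×2.46 + 0.072×12.6 + 0.066×13.8) / (1 + 0.209×6.84 + 0.072×12.8 + 0.066×11.1) = 2.332/4.084 = 0.5711 kJ/s.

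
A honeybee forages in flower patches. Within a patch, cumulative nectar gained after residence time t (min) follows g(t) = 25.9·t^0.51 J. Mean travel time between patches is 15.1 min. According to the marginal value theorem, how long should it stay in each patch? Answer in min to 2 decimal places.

15.72 min

Maximise g(t)/(T+t): set derivative to zero → g'(t)(T+t) = g(t).
g'(t) = 0.51·25.9·t^-0.49. Setting 0.51·25.9·t^-0.49 = 25.9·t^0.51/(15.1+t) gives 0.51(15.1+t) = t, so 0.49·t = 0.51×15.1.
t* = 0.51×15.1/0.49 = 15.72 min.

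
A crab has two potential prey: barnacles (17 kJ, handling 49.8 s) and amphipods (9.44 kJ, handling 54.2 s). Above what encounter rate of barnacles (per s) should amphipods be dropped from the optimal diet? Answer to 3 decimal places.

At the threshold, the rate on barnacles alone equals the profitability of amphipods: λ·17/(1 + λ·49.8) = 9.44/54.2 = 0.1742.
Rearranging, λ(17 − 0.1742×49.8) = 0.1742, so λ = 0.1742/8.326 = 0.02092 per s.

0.021 per s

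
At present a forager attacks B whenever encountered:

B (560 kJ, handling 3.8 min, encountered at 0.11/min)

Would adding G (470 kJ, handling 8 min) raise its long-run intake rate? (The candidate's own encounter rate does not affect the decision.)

Yes

Intake rate on the current diet: R = (0.11×560) / (1 + 0.11×3.8) = 61.6/1.418 = 43.44 kJ/min.
Profitability of G: 470/8 = 58.75 kJ/min.
Since 58.75 > R, including G increases the long-run rate.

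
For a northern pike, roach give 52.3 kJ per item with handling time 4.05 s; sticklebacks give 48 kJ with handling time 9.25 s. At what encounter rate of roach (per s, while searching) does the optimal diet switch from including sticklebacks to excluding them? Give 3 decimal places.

0.166 per s

Drop sticklebacks once their profitability E₂/h₂ falls below the rate achievable on roach alone: E₂/h₂ = λE₁/(1 + λh₁).
Solve for λ: λE₁h₂ = E₂(1 + λh₁) → λ(E₁h₂ − E₂h₁) = E₂ → λ = E₂/(E₁h₂ − E₂h₁).
λ = 48/(52.3×9.25 − 48×4.05) = 48/289.4 = 0.1659 per s.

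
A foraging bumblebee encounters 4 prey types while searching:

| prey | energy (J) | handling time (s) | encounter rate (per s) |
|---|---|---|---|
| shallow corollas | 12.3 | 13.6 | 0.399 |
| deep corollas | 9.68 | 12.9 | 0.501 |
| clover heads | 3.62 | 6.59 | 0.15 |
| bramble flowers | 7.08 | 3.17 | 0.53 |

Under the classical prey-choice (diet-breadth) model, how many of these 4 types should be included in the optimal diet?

E/h in descending order: bramble flowers 2.23, shallow corollas 0.904, deep corollas 0.75, clover heads 0.549 J/s. The optimal diet is the largest prefix of this list for which every included type satisfies E_i/h_i > R on the types above it.
Rate on top 1: 1.4. shallow corollas: 0.904 < 1.4 → exclude; stop.
Optimal diet: bramble flowers — 1 of 4 types.

1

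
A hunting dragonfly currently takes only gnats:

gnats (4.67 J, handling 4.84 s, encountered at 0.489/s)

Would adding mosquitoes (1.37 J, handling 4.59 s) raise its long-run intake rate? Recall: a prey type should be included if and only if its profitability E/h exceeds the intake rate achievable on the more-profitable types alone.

On gnats alone, R = ΣλE/(1+Σλh) = 2.284/3.367 = 0.6783 J/s.
Profitability of mosquitoes: 1.37/4.59 = 0.2985 J/s.
Since 0.2985 < R, time spent handling mosquitoes is better spent searching.

No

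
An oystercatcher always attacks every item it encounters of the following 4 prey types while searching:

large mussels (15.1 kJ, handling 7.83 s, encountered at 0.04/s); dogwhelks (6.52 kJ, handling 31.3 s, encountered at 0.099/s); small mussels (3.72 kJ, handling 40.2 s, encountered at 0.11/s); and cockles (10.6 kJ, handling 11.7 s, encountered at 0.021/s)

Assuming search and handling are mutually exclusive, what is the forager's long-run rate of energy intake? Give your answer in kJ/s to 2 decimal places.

0.21 kJ/s

R = (0.04×15.1 + 0.099×6.52 + 0.11×3.72 + 0.021×10.6) / (1 + 0.04×7.83 + 0.099×31.3 + 0.11×40.2 + 0.021×11.7) = 1.881/9.08 = 0.2072 kJ/s.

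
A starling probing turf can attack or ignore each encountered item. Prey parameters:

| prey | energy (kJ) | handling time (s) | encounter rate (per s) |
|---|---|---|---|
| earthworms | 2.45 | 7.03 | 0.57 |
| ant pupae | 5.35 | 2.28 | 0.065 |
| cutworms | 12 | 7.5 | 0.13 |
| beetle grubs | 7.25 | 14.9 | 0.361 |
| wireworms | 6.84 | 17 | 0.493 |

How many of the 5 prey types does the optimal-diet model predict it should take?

2

E/h in descending order: ant pupae 2.35, cutworms 1.6, beetle grubs 0.487, wireworms 0.402, earthworms 0.349 kJ/s. The optimal diet is the largest prefix of this list for which every included type satisfies E_i/h_i > R on the types above it.
Rate on top 1: 0.3029. cutworms: 1.6 > 0.3029 → include.
Rate on top 2: 0.8985. beetle grubs: 0.487 < 0.8985 → exclude; stop.
Optimal diet: ant pupae, cutworms — 2 of 5 types.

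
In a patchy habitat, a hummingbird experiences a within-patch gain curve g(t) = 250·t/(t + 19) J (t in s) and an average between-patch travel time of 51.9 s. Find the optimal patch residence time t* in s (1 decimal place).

Maximise g(t)/(T+t): set derivative to zero → g'(t)(T+t) = g(t).
g'(t) = 250·19/(t + 19)². Setting 250·19/(t+19)² = 250t/[(t+19)(51.9+t)] gives 19(51.9+t) = t(t+19), so t² = 19×51.9 = 986.1.
t* = √986.1 = 31.4 s.

31.4 s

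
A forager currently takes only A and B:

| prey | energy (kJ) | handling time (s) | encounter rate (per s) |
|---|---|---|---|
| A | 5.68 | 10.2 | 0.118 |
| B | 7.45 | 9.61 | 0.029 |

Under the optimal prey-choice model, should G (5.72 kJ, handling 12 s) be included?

Yes

On A and B alone, R = ΣλE/(1+Σλh) = 0.8863/2.482 = 0.357 kJ/s.
Profitability of G: 5.72/12 = 0.4767 kJ/s.
0.4767 > 0.357, so adding G raises the average — include it.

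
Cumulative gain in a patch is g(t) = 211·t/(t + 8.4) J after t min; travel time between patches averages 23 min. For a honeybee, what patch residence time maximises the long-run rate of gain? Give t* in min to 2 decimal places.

13.90 min

Maximise g(t)/(T+t): set derivative to zero → g'(t)(T+t) = g(t).
g'(t) = 211·8.4/(t + 8.4)². Setting 211·8.4/(t+8.4)² = 211t/[(t+8.4)(23+t)] gives 8.4(23+t) = t(t+8.4), so t² = 8.4×23 = 193.2.
t* = √193.2 = 13.9 min.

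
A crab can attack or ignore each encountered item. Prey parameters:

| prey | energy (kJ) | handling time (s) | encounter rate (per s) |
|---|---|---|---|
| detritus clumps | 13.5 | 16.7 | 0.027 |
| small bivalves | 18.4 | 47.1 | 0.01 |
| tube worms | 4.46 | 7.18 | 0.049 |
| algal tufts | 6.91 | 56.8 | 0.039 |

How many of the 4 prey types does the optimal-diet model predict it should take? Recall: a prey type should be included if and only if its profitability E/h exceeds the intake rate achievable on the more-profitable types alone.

E/h in descending order: detritus clumps 0.808, tube worms 0.621, small bivalves 0.391, algal tufts 0.122 kJ/s. The optimal diet is the largest prefix of this list for which every included type satisfies E_i/h_i > R on the types above it.
Rate on top 1: 0.2512. tube worms: 0.621 > 0.2512 → include.
Rate on top 2: 0.3234. small bivalves: 0.391 > 0.3234 → include.
Rate on top 3: 0.3374. algal tufts: 0.122 < 0.3374 → exclude; stop.
Optimal diet: detritus clumps, tube worms, small bivalves — 3 of 4 types.

3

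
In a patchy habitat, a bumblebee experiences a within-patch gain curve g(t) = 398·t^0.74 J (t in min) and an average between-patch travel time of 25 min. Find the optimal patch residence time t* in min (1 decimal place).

71.2 min

Maximise g(t)/(T+t): set derivative to zero → g'(t)(T+t) = g(t).
g'(t) = 0.74·398·t^-0.26. Setting 0.74·398·t^-0.26 = 398·t^0.74/(25+t) gives 0.74(25+t) = t, so 0.26·t = 0.74×25.
t* = 0.74×25/0.26 = 71.15 min.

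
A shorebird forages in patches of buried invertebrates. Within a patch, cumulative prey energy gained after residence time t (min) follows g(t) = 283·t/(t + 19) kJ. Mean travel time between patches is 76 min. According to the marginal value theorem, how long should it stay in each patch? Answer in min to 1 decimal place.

By the marginal value theorem, leave when the instantaneous gain rate g'(t) equals the habitat-wide average g(t)/(T + t).
g'(t) = 283·19/(t + 19)². Setting 283·19/(t+19)² = 283t/[(t+19)(76+t)] gives 19(76+t) = t(t+19), so t² = 19×76 = 1444.
t* = √1444 = 38 min.

38.0 min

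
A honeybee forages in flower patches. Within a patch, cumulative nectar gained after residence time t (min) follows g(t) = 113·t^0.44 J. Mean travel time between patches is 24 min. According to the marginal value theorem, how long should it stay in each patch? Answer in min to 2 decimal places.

Optimal t* satisfies g'(t*) = g(t*)/(T + t*).
g'(t) = 0.44·113·t^-0.56. Setting 0.44·113·t^-0.56 = 113·t^0.44/(24+t) gives 0.44(24+t) = t, so 0.56·t = 0.44×24.
t* = 0.44×24/0.56 = 18.86 min.

18.86 min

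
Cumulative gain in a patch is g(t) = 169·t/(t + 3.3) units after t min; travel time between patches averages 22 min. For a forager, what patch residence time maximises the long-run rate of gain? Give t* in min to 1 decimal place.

Maximise g(t)/(T+t): set derivative to zero → g'(t)(T+t) = g(t).
g'(t) = 169·3.3/(t + 3.3)². Setting 169·3.3/(t+3.3)² = 169t/[(t+3.3)(22+t)] gives 3.3(22+t) = t(t+3.3), so t² = 3.3×22 = 72.6.
t* = √72.6 = 8.521 min.

8.5 min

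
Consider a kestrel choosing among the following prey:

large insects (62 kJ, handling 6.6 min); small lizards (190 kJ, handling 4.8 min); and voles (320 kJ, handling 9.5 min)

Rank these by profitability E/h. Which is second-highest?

voles

In descending order of E/h:
small lizards: 190/4.8 = 39.6 kJ/min
voles: 320/9.5 = 33.7 kJ/min
large insects: 62/6.6 = 9.39 kJ/min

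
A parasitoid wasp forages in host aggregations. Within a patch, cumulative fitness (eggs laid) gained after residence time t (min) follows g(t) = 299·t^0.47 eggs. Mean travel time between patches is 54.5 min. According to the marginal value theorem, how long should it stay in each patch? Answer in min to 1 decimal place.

48.3 min

Optimal t* satisfies g'(t*) = g(t*)/(T + t*).
g'(t) = 0.47·299·t^-0.53. Setting 0.47·299·t^-0.53 = 299·t^0.47/(54.5+t) gives 0.47(54.5+t) = t, so 0.53·t = 0.47×54.5.
t* = 0.47×54.5/0.53 = 48.33 min.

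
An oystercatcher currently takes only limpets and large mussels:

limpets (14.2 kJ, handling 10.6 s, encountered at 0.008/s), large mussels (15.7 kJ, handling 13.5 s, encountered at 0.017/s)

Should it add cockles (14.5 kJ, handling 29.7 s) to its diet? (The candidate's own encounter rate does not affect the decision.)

On limpets and large mussels alone, R = ΣλE/(1+Σλh) = 0.3805/1.314 = 0.2895 kJ/s.
Profitability of cockles: 14.5/29.7 = 0.4882 kJ/s.
Since 0.4882 > R, including cockles increases the long-run rate.

Yes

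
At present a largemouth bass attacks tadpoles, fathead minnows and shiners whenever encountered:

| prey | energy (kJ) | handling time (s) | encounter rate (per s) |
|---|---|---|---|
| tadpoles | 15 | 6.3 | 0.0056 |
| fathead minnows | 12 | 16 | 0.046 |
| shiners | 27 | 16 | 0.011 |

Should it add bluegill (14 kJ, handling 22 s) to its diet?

Yes

Current rate: (0.0056×15 + 0.046×12 + 0.011×27)/(1 + 0.0056×6.3 + 0.046×16 + 0.011×16) = 0.4791 kJ/s.
bluegill: E/h = 14/22 = 0.6364 kJ/s.
Since 0.6364 > R, including bluegill increases the long-run rate.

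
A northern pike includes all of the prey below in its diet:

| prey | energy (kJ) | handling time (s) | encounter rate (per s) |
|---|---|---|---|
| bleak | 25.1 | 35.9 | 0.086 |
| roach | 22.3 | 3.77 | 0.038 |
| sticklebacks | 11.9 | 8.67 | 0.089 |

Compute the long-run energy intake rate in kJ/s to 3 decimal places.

Energy encountered per unit search time: 0.086×25.1 + 0.038×22.3 + 0.089×11.9 = 4.065 kJ/s.
Handling time per unit search time: 0.086×35.9 + 0.038×3.77 + 0.089×8.67 = 4.002.
Rate = 4.065/(1 + 4.002) = 0.8126 kJ/s.

0.813 kJ/s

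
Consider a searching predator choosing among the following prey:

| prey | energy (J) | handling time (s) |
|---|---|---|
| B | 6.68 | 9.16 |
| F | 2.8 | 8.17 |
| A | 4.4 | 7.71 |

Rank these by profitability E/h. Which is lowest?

F

In descending order of E/h:
B: 6.68/9.16 = 0.729 J/s
A: 4.4/7.71 = 0.571 J/s
F: 2.8/8.17 = 0.343 J/s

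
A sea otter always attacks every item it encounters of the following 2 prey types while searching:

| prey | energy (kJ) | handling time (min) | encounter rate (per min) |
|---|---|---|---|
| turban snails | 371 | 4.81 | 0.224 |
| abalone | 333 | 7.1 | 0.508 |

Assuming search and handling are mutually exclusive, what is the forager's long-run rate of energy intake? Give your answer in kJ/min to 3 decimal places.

Energy encountered per unit search time: 0.224×371 + 0.508×333 = 252.3 kJ/min.
Handling time per unit search time: 0.224×4.81 + 0.508×7.1 = 4.684.
Rate = 252.3/(1 + 4.684) = 44.38 kJ/min.

44.380 kJ/min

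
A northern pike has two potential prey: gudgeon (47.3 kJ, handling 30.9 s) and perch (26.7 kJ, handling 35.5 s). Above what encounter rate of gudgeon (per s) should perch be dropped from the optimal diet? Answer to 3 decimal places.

At the threshold, the rate on gudgeon alone equals the profitability of perch: λ·47.3/(1 + λ·30.9) = 26.7/35.5 = 0.7521.
Rearranging, λ(47.3 − 0.7521×30.9) = 0.7521, so λ = 0.7521/24.06 = 0.03126 per s.

0.031 per s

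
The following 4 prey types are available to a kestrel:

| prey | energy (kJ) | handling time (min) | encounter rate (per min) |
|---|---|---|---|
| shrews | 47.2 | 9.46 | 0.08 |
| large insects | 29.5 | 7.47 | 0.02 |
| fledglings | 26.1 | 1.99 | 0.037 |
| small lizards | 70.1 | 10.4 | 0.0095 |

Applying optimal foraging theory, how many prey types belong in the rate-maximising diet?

Profitabilities (E/h, kJ/min): fledglings 13.1, small lizards 6.74, shrews 4.99, large insects 3.95. Add prey in this order while the next type's profitability exceeds the intake rate on those already taken.
Rate on top 1: 0.8995. small lizards: 6.74 > 0.8995 → include.
Rate on top 2: 1.392. shrews: 4.99 > 1.392 → include.
Rate on top 3: 2.803. large insects: 3.95 > 2.803 → include.
Optimal diet: fledglings, small lizards, shrews, large insects — 4 of 4 types.

4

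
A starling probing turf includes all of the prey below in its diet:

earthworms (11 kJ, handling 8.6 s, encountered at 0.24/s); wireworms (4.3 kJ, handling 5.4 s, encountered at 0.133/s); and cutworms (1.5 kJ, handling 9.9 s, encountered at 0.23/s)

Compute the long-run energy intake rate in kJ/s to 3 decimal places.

R = Σλ_iE_i / (1 + Σλ_ih_i)
Numerator: 0.24×11 + 0.133×4.3 + 0.23×1.5 = 3.557
Denominator: 1 + 0.24×8.6 + 0.133×5.4 + 0.23×9.9 = 6.059
R = 3.557/6.059 = 0.587 kJ/s

0.587 kJ/s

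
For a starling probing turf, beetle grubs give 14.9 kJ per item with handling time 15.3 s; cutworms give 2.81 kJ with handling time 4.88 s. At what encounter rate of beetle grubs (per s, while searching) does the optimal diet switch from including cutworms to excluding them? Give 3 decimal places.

0.095 per s

Drop cutworms once their profitability E₂/h₂ falls below the rate achievable on beetle grubs alone: E₂/h₂ = λE₁/(1 + λh₁).
Solve for λ: λE₁h₂ = E₂(1 + λh₁) → λ(E₁h₂ − E₂h₁) = E₂ → λ = E₂/(E₁h₂ − E₂h₁).
λ = 2.81/(14.9×4.88 − 2.81×15.3) = 2.81/29.72 = 0.09455 per s.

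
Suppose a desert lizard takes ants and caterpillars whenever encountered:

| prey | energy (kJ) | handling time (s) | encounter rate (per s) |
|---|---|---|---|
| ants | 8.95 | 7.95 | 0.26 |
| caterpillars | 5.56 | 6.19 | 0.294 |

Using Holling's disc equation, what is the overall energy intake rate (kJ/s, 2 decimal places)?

0.81 kJ/s

R = (0.26×8.95 + 0.294×5.56) / (1 + 0.26×7.95 + 0.294×6.19) = 3.962/4.887 = 0.8107 kJ/s.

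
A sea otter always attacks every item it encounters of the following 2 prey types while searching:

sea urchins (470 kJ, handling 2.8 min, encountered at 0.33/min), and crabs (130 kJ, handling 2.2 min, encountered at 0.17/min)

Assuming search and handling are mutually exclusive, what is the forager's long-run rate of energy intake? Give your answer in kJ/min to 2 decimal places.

R = Σλ_iE_i / (1 + Σλ_ih_i)
Numerator: 0.33×470 + 0.17×130 = 177.2
Denominator: 1 + 0.33×2.8 + 0.17×2.2 = 2.298
R = 177.2/2.298 = 77.11 kJ/min

77.11 kJ/min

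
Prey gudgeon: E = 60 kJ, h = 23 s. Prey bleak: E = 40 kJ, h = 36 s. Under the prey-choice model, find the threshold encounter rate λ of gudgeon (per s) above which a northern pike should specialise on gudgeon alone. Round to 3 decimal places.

0.032 per s

The zero-one rule: include bleak iff E₂/h₂ > λE₁/(1+λh₁). Equality gives the switch point.
λE₁h₂ = E₂ + λE₂h₁ ⇒ λ = E₂/(E₁h₂ − E₂h₁) = 40/(2160 − 920) = 0.03226 per s.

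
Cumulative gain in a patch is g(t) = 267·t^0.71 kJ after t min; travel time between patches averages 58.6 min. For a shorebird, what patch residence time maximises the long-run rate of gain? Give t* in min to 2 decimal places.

Optimal t* satisfies g'(t*) = g(t*)/(T + t*).
g'(t) = 0.71·267·t^-0.29. Setting 0.71·267·t^-0.29 = 267·t^0.71/(58.6+t) gives 0.71(58.6+t) = t, so 0.29·t = 0.71×58.6.
t* = 0.71×58.6/0.29 = 143.5 min.

143.47 min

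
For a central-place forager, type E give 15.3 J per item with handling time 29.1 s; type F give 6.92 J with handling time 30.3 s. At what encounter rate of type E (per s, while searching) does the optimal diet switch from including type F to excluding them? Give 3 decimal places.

0.026 per s

At the threshold, the rate on type E alone equals the profitability of type F: λ·15.3/(1 + λ·29.1) = 6.92/30.3 = 0.2284.
Rearranging, λ(15.3 − 0.2284×29.1) = 0.2284, so λ = 0.2284/8.654 = 0.02639 per s.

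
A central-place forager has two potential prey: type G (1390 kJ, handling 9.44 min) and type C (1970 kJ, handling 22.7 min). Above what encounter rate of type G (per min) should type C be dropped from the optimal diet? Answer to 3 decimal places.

Drop type C once their profitability E₂/h₂ falls below the rate achievable on type G alone: E₂/h₂ = λE₁/(1 + λh₁).
Solve for λ: λE₁h₂ = E₂(1 + λh₁) → λ(E₁h₂ − E₂h₁) = E₂ → λ = E₂/(E₁h₂ − E₂h₁).
λ = 1970/(1390×22.7 − 1970×9.44) = 1970/1.296e+04 = 0.1521 per min.

0.152 per min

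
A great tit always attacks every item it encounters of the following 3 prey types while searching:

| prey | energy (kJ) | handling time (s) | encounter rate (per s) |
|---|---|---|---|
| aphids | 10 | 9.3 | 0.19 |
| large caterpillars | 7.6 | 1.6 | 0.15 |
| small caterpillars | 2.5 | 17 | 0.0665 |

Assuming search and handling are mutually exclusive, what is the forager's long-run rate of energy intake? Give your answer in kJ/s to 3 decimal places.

R = (0.19×10 + 0.15×7.6 + 0.0665×2.5) / (1 + 0.19×9.3 + 0.15×1.6 + 0.0665×17) = 3.206/4.138 = 0.7749 kJ/s.

0.775 kJ/s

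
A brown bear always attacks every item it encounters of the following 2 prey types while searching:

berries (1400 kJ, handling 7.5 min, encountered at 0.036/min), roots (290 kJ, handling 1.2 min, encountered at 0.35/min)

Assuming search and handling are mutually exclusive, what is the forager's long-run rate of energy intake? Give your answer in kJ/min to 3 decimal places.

89.882 kJ/min

Energy encountered per unit search time: 0.036×1400 + 0.35×290 = 151.9 kJ/min.
Handling time per unit search time: 0.036×7.5 + 0.35×1.2 = 0.69.
Rate = 151.9/(1 + 0.69) = 89.88 kJ/min.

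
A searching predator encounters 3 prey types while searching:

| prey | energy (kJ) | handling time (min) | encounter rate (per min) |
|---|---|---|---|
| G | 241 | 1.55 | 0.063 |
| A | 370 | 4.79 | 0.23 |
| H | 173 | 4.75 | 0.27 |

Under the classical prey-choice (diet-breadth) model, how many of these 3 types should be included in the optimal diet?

2

Rank by E/h (kJ/min): G 155, A 77.2, H 36.4. Include each in turn until the next type's E/h falls below the running intake rate.
Rate on top 1: 13.83. A: 77.2 > 13.83 → include.
Rate on top 2: 45.6. H: 36.4 < 45.6 → exclude; stop.
Optimal diet: G, A — 2 of 3 types.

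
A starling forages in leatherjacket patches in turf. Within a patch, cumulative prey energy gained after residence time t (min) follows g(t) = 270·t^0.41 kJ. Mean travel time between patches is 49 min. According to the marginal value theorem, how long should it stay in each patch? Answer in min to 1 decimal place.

Maximise g(t)/(T+t): set derivative to zero → g'(t)(T+t) = g(t).
g'(t) = 0.41·270·t^-0.59. Setting 0.41·270·t^-0.59 = 270·t^0.41/(49+t) gives 0.41(49+t) = t, so 0.59·t = 0.41×49.
t* = 0.41×49/0.59 = 34.05 min.

34.1 min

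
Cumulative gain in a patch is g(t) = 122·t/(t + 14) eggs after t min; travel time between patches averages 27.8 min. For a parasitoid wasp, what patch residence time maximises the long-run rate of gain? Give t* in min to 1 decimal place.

Maximise g(t)/(T+t): set derivative to zero → g'(t)(T+t) = g(t).
g'(t) = 122·14/(t + 14)². Setting 122·14/(t+14)² = 122t/[(t+14)(27.8+t)] gives 14(27.8+t) = t(t+14), so t² = 14×27.8 = 389.2.
t* = √389.2 = 19.73 min.

19.7 min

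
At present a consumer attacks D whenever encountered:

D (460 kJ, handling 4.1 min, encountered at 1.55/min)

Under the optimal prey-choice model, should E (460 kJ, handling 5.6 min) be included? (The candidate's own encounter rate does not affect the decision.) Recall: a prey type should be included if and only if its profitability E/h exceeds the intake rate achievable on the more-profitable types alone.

No

Current rate: (1.55×460)/(1 + 1.55×4.1) = 96.94 kJ/min.
E: E/h = 460/5.6 = 82.14 kJ/min.
Since 82.14 < R, time spent handling E is better spent searching.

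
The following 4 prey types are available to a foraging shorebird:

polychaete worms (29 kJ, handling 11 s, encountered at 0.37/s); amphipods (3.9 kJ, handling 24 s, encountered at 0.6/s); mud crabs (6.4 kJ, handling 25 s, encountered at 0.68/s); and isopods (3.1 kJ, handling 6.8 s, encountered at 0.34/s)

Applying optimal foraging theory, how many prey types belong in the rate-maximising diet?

1

E/h in descending order: polychaete worms 2.64, isopods 0.456, mud crabs 0.256, amphipods 0.163 kJ/s. The optimal diet is the largest prefix of this list for which every included type satisfies E_i/h_i > R on the types above it.
Rate on top 1: 2.116. isopods: 0.456 < 2.116 → exclude; stop.
Optimal diet: polychaete worms — 1 of 4 types.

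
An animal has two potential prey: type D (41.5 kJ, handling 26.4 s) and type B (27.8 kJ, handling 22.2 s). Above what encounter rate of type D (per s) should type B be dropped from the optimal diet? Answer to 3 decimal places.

Drop type B once their profitability E₂/h₂ falls below the rate achievable on type D alone: E₂/h₂ = λE₁/(1 + λh₁).
Solve for λ: λE₁h₂ = E₂(1 + λh₁) → λ(E₁h₂ − E₂h₁) = E₂ → λ = E₂/(E₁h₂ − E₂h₁).
λ = 27.8/(41.5×22.2 − 27.8×26.4) = 27.8/187.4 = 0.1484 per s.

0.148 per s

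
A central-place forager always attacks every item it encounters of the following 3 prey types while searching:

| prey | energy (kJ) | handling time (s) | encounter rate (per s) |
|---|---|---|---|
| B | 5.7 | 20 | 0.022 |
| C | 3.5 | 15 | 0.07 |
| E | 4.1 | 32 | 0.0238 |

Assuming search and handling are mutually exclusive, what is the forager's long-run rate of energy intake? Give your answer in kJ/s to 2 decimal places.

0.14 kJ/s

R = Σλ_iE_i / (1 + Σλ_ih_i)
Numerator: 0.022×5.7 + 0.07×3.5 + 0.0238×4.1 = 0.468
Denominator: 1 + 0.022×20 + 0.07×15 + 0.0238×32 = 3.252
R = 0.468/3.252 = 0.1439 kJ/s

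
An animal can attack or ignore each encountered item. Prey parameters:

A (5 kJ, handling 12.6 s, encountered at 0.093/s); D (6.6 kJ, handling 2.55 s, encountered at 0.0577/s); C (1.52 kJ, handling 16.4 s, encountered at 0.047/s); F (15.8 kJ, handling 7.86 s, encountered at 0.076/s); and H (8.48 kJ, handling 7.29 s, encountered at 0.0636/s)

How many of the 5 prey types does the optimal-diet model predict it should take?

E/h in descending order: D 2.59, F 2.01, H 1.16, A 0.397, C 0.0927 kJ/s. The optimal diet is the largest prefix of this list for which every included type satisfies E_i/h_i > R on the types above it.
Rate on top 1: 0.332. F: 2.01 > 0.332 → include.
Rate on top 2: 0.9066. H: 1.16 > 0.9066 → include.
Rate on top 3: 0.9605. A: 0.397 < 0.9605 → exclude; stop.
Optimal diet: D, F, H — 3 of 5 types.

3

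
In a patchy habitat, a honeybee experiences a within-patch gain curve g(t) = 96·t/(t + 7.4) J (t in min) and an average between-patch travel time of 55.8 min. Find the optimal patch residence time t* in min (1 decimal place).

20.3 min

Maximise g(t)/(T+t): set derivative to zero → g'(t)(T+t) = g(t).
g'(t) = 96·7.4/(t + 7.4)². Setting 96·7.4/(t+7.4)² = 96t/[(t+7.4)(55.8+t)] gives 7.4(55.8+t) = t(t+7.4), so t² = 7.4×55.8 = 412.9.
t* = √412.9 = 20.32 min.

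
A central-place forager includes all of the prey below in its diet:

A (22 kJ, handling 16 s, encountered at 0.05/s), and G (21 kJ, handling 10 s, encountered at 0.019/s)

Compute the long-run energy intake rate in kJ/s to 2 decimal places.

0.75 kJ/s

R = (0.05×22 + 0.019×21) / (1 + 0.05×16 + 0.019×10) = 1.499/1.99 = 0.7533 kJ/s.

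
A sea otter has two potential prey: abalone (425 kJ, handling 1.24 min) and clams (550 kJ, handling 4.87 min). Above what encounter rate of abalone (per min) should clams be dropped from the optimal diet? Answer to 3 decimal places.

Drop clams once their profitability E₂/h₂ falls below the rate achievable on abalone alone: E₂/h₂ = λE₁/(1 + λh₁).
Solve for λ: λE₁h₂ = E₂(1 + λh₁) → λ(E₁h₂ − E₂h₁) = E₂ → λ = E₂/(E₁h₂ − E₂h₁).
λ = 550/(425×4.87 − 550×1.24) = 550/1388 = 0.3963 per min.

0.396 per min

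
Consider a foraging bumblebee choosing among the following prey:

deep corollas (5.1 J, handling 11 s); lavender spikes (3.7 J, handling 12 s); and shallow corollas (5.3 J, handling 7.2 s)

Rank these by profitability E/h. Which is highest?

shallow corollas

In descending order of E/h:
shallow corollas: 5.3/7.2 = 0.736 J/s
deep corollas: 5.1/11 = 0.464 J/s
lavender spikes: 3.7/12 = 0.308 J/s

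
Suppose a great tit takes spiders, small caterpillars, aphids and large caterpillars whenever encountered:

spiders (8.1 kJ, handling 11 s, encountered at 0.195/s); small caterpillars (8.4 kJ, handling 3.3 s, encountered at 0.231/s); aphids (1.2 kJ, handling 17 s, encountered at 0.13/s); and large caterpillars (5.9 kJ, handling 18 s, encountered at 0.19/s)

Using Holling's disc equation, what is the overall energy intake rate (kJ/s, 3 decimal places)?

R = Σλ_iE_i / (1 + Σλ_ih_i)
Numerator: 0.195×8.1 + 0.231×8.4 + 0.13×1.2 + 0.19×5.9 = 4.797
Denominator: 1 + 0.195×11 + 0.231×3.3 + 0.13×17 + 0.19×18 = 9.537
R = 4.797/9.537 = 0.503 kJ/s

0.503 kJ/s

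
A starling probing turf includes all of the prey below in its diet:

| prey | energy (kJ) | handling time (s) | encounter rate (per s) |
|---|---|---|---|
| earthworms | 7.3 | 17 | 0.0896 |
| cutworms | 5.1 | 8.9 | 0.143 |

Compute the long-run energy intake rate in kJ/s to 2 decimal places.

R = (0.0896×7.3 + 0.143×5.1) / (1 + 0.0896×17 + 0.143×8.9) = 1.383/3.796 = 0.3644 kJ/s.

0.36 kJ/s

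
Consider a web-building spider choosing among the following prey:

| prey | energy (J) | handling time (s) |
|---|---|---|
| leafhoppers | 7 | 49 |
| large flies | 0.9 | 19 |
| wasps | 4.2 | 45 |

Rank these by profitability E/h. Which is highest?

In descending order of E/h:
leafhoppers: 7/49 = 0.143 J/s
wasps: 4.2/45 = 0.0933 J/s
large flies: 0.9/19 = 0.0474 J/s

leafhoppers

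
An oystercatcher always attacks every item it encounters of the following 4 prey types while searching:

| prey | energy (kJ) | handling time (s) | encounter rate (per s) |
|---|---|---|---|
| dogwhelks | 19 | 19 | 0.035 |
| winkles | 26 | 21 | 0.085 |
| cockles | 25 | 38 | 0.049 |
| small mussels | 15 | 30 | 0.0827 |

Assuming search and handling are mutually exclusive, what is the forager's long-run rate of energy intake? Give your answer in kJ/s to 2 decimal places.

0.69 kJ/s

Energy encountered per unit search time: 0.035×19 + 0.085×26 + 0.049×25 + 0.0827×15 = 5.341 kJ/s.
Handling time per unit search time: 0.035×19 + 0.085×21 + 0.049×38 + 0.0827×30 = 6.793.
Rate = 5.341/(1 + 6.793) = 0.6853 kJ/s.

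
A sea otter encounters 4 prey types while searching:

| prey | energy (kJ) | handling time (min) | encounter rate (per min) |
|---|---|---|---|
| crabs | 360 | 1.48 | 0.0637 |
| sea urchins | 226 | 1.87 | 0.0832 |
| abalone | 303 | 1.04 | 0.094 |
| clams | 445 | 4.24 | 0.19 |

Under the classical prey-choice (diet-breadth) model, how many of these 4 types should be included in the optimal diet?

4

E/h in descending order: abalone 291, crabs 243, sea urchins 121, clams 105 kJ/min. The optimal diet is the largest prefix of this list for which every included type satisfies E_i/h_i > R on the types above it.
Rate on top 1: 25.95. crabs: 243 > 25.95 → include.
Rate on top 2: 43.13. sea urchins: 121 > 43.13 → include.
Rate on top 3: 52.1. clams: 105 > 52.1 → include.
Optimal diet: abalone, crabs, sea urchins, clams — 4 of 4 types.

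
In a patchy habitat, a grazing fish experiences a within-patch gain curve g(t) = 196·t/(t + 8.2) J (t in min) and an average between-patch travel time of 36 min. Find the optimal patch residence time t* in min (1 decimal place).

17.2 min

Optimal t* satisfies g'(t*) = g(t*)/(T + t*).
g'(t) = 196·8.2/(t + 8.2)². Setting 196·8.2/(t+8.2)² = 196t/[(t+8.2)(36+t)] gives 8.2(36+t) = t(t+8.2), so t² = 8.2×36 = 295.2.
t* = √295.2 = 17.18 min.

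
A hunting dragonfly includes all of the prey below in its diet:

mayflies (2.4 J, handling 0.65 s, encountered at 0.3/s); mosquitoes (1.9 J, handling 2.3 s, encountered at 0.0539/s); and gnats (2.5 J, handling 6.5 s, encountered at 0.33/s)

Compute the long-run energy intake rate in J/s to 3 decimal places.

0.476 J/s

R = (0.3×2.4 + 0.0539×1.9 + 0.33×2.5) / (1 + 0.3×0.65 + 0.0539×2.3 + 0.33×6.5) = 1.647/3.464 = 0.4756 J/s.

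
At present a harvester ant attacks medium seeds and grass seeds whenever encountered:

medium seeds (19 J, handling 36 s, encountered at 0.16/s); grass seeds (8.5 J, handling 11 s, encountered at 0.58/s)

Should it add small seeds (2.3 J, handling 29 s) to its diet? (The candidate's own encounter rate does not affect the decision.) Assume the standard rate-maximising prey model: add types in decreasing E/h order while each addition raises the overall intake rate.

On medium seeds and grass seeds alone, R = ΣλE/(1+Σλh) = 7.97/13.14 = 0.6065 J/s.
Profitability of small seeds: 2.3/29 = 0.07931 J/s.
Since 0.07931 < R, time spent handling small seeds is better spent searching.

No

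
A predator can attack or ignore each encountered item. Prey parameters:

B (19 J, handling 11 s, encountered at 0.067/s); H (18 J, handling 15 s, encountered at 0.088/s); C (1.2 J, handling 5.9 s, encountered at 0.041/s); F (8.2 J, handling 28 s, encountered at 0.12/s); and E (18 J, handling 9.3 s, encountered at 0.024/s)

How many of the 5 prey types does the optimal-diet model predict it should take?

Profitabilities (E/h, J/s): E 1.94, B 1.73, H 1.2, F 0.293, C 0.203. Add prey in this order while the next type's profitability exceeds the intake rate on those already taken.
Rate on top 1: 0.3532. B: 1.73 > 0.3532 → include.
Rate on top 2: 0.8698. H: 1.2 > 0.8698 → include.
Rate on top 3: 1.003. F: 0.293 < 1.003 → exclude; stop.
Optimal diet: E, B, H — 3 of 5 types.

3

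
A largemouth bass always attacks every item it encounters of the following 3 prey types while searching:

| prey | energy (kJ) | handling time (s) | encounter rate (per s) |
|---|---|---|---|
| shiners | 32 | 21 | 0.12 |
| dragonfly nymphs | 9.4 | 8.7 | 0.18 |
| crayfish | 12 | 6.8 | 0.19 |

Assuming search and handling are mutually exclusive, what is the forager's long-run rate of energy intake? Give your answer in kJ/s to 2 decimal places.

R = Σλ_iE_i / (1 + Σλ_ih_i)
Numerator: 0.12×32 + 0.18×9.4 + 0.19×12 = 7.812
Denominator: 1 + 0.12×21 + 0.18×8.7 + 0.19×6.8 = 6.378
R = 7.812/6.378 = 1.225 kJ/s

1.22 kJ/s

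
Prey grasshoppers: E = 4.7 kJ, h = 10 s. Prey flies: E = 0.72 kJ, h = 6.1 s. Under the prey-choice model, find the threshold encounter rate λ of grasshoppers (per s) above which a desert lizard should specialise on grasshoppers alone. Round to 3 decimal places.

At the threshold, the rate on grasshoppers alone equals the profitability of flies: λ·4.7/(1 + λ·10) = 0.72/6.1 = 0.118.
Rearranging, λ(4.7 − 0.118×10) = 0.118, so λ = 0.118/3.52 = 0.03354 per s.

0.034 per s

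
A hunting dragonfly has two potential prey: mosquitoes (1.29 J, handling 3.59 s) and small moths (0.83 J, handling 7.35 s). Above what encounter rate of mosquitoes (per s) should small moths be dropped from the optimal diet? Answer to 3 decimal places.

0.128 per s

Drop small moths once their profitability E₂/h₂ falls below the rate achievable on mosquitoes alone: E₂/h₂ = λE₁/(1 + λh₁).
Solve for λ: λE₁h₂ = E₂(1 + λh₁) → λ(E₁h₂ − E₂h₁) = E₂ → λ = E₂/(E₁h₂ − E₂h₁).
λ = 0.83/(1.29×7.35 − 0.83×3.59) = 0.83/6.502 = 0.1277 per s.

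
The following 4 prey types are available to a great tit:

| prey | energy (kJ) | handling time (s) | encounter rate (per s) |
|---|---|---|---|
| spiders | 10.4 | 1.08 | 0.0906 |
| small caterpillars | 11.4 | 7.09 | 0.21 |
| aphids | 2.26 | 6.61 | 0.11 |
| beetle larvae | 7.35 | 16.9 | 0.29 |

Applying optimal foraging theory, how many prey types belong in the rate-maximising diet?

E/h in descending order: spiders 9.63, small caterpillars 1.61, beetle larvae 0.435, aphids 0.342 kJ/s. The optimal diet is the largest prefix of this list for which every included type satisfies E_i/h_i > R on the types above it.
Rate on top 1: 0.8583. small caterpillars: 1.61 > 0.8583 → include.
Rate on top 2: 1.29. beetle larvae: 0.435 < 1.29 → exclude; stop.
Optimal diet: spiders, small caterpillars — 2 of 4 types.

2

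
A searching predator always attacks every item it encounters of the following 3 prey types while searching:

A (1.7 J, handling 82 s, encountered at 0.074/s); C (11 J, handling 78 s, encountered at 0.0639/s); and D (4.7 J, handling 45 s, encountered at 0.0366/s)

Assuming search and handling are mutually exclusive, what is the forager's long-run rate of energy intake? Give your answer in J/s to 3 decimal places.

R = (0.074×1.7 + 0.0639×11 + 0.0366×4.7) / (1 + 0.074×82 + 0.0639×78 + 0.0366×45) = 1.001/13.7 = 0.07305 J/s.

0.073 J/s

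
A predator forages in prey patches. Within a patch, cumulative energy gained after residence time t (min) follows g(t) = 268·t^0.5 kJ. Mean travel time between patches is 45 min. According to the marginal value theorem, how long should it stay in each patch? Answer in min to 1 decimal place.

Maximise g(t)/(T+t): set derivative to zero → g'(t)(T+t) = g(t).
g'(t) = 0.5·268·t^-0.5. Setting 0.5·268·t^-0.5 = 268·t^0.5/(45+t) gives 0.5(45+t) = t, so 0.50·t = 0.5×45.
t* = 0.5×45/0.50 = 45 min.

45.0 min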